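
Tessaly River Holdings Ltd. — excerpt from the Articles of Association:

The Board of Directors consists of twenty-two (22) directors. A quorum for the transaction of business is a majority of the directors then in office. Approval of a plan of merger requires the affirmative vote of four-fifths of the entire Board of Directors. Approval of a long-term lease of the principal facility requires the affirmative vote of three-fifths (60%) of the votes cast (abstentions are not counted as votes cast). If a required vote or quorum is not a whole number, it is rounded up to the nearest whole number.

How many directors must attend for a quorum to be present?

12

A majority of 22 is 12.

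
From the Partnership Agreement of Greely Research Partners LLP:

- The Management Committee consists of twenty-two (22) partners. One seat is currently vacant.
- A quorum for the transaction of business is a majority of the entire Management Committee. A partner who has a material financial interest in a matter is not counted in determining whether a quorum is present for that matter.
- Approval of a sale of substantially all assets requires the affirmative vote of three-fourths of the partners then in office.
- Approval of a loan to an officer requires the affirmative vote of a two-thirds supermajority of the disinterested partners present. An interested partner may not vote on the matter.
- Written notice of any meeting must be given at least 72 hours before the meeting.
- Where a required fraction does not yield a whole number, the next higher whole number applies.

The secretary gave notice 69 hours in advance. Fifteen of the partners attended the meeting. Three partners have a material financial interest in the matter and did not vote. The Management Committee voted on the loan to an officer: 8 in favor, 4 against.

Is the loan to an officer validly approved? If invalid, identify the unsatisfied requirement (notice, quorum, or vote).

Invalid — notice requirement not satisfied.

Notice: 69 hours given; 72 required (69 < 72). Not satisfied.
Quorum: 15 present, but the 3 interested partners do not count, leaving 12. Quorum is 12. Satisfied.
Vote: the loan to an officer requires two-thirds of the disinterested partners present (15 − 3 = 12). 2/3 of 12 = 8, so 8 affirmative votes are needed; 8 voted in favor. Satisfied.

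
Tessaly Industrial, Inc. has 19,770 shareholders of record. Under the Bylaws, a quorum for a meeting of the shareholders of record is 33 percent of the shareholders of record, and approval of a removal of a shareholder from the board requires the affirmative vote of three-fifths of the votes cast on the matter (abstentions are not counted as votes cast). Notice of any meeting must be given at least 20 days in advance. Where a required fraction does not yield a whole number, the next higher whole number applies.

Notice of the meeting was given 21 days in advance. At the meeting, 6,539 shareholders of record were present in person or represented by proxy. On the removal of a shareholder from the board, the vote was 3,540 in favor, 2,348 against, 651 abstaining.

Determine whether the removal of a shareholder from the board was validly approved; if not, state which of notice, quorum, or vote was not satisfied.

Notice: 21 days given; 20 required. Satisfied.
Quorum: 33% of 19,770 = 6,524.10, rounded up to 6,525; 6,539 present. Satisfied.
Vote: requires three-fifths of the votes cast (6,539 − 651 abstaining = 5,888); 3/5 of 5888 = 3532.80, rounded up to 3533, so 3,533 needed; 3,540 in favor. Satisfied.

Valid — all requirements satisfied.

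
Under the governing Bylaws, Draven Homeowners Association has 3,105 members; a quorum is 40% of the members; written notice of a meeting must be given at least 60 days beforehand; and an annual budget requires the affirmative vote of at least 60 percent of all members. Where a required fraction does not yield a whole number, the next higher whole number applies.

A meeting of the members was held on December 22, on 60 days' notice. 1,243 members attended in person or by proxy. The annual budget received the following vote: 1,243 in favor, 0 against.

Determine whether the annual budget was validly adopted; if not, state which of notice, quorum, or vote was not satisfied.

Invalid — vote requirement not satisfied.

Notice: 60 days given; 60 required. Satisfied.
Quorum: 40% of 3,105 = 1,242; 1,243 present. Satisfied.
Vote: requires three-fifths of all members (3,105); 3/5 of 3105 = 1863, so 1,863 needed; 1,243 in favor. Not satisfied.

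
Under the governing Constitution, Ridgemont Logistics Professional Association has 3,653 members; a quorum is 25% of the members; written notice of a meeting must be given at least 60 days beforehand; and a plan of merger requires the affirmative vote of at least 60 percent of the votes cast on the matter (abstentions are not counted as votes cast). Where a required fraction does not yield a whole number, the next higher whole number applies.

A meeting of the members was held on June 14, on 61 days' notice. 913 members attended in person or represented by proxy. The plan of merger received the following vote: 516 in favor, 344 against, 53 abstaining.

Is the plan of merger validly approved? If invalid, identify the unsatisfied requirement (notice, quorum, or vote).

Invalid — quorum requirement not satisfied.

Notice: 61 days given; 60 required. Satisfied.
Quorum: 25% of 3,653 = 913.25, rounded up to 914; 913 present. Not satisfied.
Vote: requires three-fifths of the votes cast (913 − 53 abstaining = 860); 3/5 of 860 = 516, so 516 needed; 516 in favor. Satisfied.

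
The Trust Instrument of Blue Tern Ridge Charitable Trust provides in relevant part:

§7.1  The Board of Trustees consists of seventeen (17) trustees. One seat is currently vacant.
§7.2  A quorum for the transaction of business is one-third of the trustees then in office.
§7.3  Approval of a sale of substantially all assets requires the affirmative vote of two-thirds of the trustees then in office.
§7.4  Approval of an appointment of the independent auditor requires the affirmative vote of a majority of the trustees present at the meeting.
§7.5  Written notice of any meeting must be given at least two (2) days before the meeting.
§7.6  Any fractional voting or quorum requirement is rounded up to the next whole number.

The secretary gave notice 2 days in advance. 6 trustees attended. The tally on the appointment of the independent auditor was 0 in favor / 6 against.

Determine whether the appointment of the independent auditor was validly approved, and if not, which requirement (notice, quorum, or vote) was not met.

Invalid — vote requirement not satisfied.

Notice: 2 days given; 2 required (2 ≥ 2). Satisfied.
Quorum: 6 present; quorum is 6. Satisfied.
Vote: the appointment of the independent auditor requires a majority of the trustees present (6). A majority of 6 is 4, so 4 affirmative votes are needed; 0 voted in favor. Not satisfied.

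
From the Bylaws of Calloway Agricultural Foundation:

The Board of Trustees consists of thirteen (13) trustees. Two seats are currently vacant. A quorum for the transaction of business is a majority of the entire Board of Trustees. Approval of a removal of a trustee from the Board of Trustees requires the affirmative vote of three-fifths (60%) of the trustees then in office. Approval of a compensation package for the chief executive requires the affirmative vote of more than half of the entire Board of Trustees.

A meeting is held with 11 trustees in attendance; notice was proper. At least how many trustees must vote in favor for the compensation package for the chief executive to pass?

The compensation package for the chief executive requires a majority of the entire Board of Trustees (13).
A majority of 13 is 7.

7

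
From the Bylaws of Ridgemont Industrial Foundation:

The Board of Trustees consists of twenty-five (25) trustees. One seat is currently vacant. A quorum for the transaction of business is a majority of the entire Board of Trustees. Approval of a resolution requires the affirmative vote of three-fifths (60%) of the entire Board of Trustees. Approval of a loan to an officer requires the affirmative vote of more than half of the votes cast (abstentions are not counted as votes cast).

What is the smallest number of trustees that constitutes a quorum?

13

A majority of 25 is 13.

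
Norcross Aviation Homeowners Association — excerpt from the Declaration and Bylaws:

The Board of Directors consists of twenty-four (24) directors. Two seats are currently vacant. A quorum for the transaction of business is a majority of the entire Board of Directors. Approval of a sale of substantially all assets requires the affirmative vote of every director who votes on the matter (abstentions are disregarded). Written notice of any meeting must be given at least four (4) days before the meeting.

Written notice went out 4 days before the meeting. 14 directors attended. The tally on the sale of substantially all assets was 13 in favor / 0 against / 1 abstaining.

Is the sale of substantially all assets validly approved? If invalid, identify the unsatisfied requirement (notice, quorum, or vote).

Notice: 4 days given; 4 required (4 ≥ 4). Satisfied.
Quorum: 14 present; quorum is 13. Satisfied.
Vote: the sale of substantially all assets requires the unanimous vote of the votes cast (14 present − 1 abstaining = 13). Unanimous means all 13, so 13 affirmative votes are needed; 13 voted in favor. Satisfied.

Valid — all requirements satisfied.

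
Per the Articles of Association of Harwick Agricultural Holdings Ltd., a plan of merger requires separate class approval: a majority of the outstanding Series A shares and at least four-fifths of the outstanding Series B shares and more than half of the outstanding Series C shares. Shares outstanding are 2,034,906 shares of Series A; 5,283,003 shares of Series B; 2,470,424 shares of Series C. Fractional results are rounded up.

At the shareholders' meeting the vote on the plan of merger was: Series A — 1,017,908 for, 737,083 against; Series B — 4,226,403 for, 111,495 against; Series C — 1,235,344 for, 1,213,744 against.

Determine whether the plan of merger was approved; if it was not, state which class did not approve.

Series A: a majority of 2034906 is 1017454; 1,017,454 required, 1,017,908 in favor — approved.
Series B: 4/5 of 5283003 = 4226402.40, rounded up to 4226403; 4,226,403 required, 4,226,403 in favor — approved.
Series C: a majority of 2470424 is 1235213; 1,235,213 required, 1,235,344 in favor — approved.

Approved — every class gave the required vote.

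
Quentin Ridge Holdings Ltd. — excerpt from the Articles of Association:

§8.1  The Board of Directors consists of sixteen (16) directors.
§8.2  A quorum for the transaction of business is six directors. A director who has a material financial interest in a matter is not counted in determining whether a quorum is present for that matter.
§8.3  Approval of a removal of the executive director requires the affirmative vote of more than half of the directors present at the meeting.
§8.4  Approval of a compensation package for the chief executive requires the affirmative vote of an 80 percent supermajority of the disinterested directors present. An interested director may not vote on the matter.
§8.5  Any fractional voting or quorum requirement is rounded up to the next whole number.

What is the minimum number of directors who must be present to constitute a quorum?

The quorum is fixed at 6.

6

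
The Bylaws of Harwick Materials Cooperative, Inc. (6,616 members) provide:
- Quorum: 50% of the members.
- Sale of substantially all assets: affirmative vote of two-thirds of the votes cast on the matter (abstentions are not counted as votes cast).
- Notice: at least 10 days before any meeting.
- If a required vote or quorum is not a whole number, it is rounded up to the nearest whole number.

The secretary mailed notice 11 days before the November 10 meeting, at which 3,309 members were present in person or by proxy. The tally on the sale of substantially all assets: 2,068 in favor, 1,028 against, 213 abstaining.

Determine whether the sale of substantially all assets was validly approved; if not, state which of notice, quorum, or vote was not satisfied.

Notice: 11 days given; 10 required. Satisfied.
Quorum: 50% of 6,616 = 3,308; 3,309 present. Satisfied.
Vote: requires two-thirds of the votes cast (3,309 − 213 abstaining = 3,096); 2/3 of 3096 = 2064, so 2,064 needed; 2,068 in favor. Satisfied.

Valid — all requirements satisfied.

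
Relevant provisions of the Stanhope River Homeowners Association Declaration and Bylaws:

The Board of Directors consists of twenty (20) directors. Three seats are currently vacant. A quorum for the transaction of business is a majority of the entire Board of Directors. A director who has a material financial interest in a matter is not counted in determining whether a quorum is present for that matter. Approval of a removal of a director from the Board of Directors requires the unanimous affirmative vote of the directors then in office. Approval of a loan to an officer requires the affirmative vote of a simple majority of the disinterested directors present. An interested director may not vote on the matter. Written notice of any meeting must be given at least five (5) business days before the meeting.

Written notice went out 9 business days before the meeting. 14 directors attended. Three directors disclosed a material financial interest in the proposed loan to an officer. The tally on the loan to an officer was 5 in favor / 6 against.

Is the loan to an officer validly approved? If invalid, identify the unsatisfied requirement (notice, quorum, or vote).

Invalid — vote requirement not satisfied.

Notice: 9 business days given; 5 required (9 ≥ 5). Satisfied.
Quorum: 14 present, but the 3 interested directors do not count, leaving 11. Quorum is 11. Satisfied.
Vote: the loan to an officer requires a majority of the disinterested directors present (14 − 3 = 11). A majority of 11 is 6, so 6 affirmative votes are needed; 5 voted in favor. Not satisfied.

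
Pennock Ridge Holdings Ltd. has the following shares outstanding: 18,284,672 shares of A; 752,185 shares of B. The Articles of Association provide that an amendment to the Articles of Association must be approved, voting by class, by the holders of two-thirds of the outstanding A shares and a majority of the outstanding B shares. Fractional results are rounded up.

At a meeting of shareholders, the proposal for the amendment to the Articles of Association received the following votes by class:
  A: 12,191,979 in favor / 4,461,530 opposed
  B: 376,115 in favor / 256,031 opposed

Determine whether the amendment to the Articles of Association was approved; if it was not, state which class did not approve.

A: 2/3 of 18284672 = 12189781.33, rounded up to 12189782; 12,189,782 required, 12,191,979 in favor — approved.
B: a majority of 752185 is 376093; 376,093 required, 376,115 in favor — approved.

Approved — every class gave the required vote.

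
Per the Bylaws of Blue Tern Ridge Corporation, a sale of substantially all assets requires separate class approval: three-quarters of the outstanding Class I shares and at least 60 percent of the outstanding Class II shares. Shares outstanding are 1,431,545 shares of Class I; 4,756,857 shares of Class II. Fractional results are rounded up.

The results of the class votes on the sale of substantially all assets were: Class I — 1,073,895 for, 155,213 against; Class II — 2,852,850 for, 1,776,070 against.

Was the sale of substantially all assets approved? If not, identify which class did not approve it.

Class I: 3/4 of 1431545 = 1073658.75, rounded up to 1073659; 1,073,659 required, 1,073,895 in favor — approved.
Class II: 3/5 of 4756857 = 2854114.20, rounded up to 2854115; 2,854,115 required, 2,852,850 in favor — not approved.

Not approved — the Class II shares did not give the required vote.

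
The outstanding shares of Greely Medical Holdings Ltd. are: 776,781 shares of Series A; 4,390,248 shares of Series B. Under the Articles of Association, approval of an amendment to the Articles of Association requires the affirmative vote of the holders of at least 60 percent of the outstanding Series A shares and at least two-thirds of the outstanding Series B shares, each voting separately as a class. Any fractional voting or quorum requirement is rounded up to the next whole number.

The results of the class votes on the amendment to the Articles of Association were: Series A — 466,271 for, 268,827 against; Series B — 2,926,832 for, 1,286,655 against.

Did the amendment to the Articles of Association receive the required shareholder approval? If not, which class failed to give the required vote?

Series A: 3/5 of 776781 = 466068.60, rounded up to 466069; 466,069 required, 466,271 in favor — approved.
Series B: 2/3 of 4390248 = 2926832; 2,926,832 required, 2,926,832 in favor — approved.

Approved — every class gave the required vote.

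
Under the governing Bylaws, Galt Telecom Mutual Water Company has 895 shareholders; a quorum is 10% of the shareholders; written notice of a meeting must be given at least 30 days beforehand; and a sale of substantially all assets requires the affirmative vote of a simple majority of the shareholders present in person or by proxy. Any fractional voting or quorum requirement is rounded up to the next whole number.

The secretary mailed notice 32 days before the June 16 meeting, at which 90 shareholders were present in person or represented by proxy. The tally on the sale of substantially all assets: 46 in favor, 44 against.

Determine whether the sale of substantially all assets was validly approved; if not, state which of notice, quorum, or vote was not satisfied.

Valid — all requirements satisfied.

Notice: 32 days given; 30 required. Satisfied.
Quorum: 10% of 895 = 89.50, rounded up to 90; 90 present. Satisfied.
Vote: requires a majority of those present (90); a majority of 90 is 46, so 46 needed; 46 in favor. Satisfied.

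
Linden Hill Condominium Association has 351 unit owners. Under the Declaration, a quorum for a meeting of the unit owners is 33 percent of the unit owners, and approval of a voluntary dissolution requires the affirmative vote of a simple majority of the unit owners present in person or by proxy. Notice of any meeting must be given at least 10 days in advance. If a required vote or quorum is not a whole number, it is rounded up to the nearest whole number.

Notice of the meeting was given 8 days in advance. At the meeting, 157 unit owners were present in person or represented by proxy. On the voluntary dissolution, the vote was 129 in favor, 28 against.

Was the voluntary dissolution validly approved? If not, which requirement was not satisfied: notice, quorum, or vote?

Invalid — notice requirement not satisfied.

Notice: 8 days given; 10 required. Not satisfied.
Quorum: 33% of 351 = 115.83, rounded up to 116; 157 present. Satisfied.
Vote: requires a majority of those present (157); a majority of 157 is 79, so 79 needed; 129 in favor. Satisfied.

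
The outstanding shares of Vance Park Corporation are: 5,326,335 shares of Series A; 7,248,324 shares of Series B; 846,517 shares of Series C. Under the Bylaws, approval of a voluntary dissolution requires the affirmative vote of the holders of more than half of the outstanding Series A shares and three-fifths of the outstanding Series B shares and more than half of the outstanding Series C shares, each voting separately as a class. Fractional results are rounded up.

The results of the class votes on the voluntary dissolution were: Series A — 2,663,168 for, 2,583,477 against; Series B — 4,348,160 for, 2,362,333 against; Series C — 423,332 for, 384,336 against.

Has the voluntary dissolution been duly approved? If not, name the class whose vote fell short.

Not approved — the Series B shares did not give the required vote.

Series A: a majority of 5326335 is 2663168; 2,663,168 required, 2,663,168 in favor — approved.
Series B: 3/5 of 7248324 = 4348994.40, rounded up to 4348995; 4,348,995 required, 4,348,160 in favor — not approved.
Series C: a majority of 846517 is 423259; 423,259 required, 423,332 in favor — approved.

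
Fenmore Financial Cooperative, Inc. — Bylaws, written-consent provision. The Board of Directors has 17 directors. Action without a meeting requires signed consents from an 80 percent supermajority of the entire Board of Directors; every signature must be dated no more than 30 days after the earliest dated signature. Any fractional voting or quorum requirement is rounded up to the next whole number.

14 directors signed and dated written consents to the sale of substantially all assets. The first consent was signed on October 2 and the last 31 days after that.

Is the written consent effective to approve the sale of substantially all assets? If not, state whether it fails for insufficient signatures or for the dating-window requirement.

Not effective — dating-window requirement not satisfied.

Signatures required: an 80 percent supermajority of 17 — 4/5 of 17 = 13.60, rounded up to 14, so 14 needed; 14 signed. Sufficient.
Dating window: the latest signature is 31 days after the earliest; the limit is 30 days. Outside the window.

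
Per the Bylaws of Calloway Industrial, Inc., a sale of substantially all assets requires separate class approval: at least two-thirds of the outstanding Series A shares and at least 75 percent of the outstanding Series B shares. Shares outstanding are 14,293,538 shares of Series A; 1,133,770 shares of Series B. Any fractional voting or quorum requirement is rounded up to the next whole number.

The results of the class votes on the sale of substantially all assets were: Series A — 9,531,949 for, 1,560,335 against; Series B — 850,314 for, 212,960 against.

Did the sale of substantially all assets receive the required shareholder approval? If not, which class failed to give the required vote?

Series A: 2/3 of 14293538 = 9529025.33, rounded up to 9529026; 9,529,026 required, 9,531,949 in favor — approved.
Series B: 3/4 of 1133770 = 850327.50, rounded up to 850328; 850,328 required, 850,314 in favor — not approved.

Not approved — the Series B shares did not give the required vote.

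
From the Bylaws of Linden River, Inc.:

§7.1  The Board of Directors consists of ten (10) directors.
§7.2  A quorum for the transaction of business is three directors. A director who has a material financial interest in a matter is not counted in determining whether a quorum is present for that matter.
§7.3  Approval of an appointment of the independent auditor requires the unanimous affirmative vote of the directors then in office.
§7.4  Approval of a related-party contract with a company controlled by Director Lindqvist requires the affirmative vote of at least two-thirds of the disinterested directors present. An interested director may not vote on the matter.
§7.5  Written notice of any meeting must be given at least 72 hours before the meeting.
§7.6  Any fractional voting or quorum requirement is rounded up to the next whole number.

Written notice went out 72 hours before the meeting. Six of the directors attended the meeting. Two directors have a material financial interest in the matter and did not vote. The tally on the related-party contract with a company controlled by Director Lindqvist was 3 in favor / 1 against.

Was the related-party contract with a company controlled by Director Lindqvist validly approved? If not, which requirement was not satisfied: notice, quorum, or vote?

Valid — all requirements satisfied.

Notice: 72 hours given; 72 required (72 ≥ 72). Satisfied.
Quorum: 6 present, but the 2 interested directors do not count, leaving 4. Quorum is 3. Satisfied.
Vote: the related-party contract with a company controlled by Director Lindqvist requires two-thirds of the disinterested directors present (6 − 2 = 4). 2/3 of 4 = 2.67, rounded up to 3, so 3 affirmative votes are needed; 3 voted in favor. Satisfied.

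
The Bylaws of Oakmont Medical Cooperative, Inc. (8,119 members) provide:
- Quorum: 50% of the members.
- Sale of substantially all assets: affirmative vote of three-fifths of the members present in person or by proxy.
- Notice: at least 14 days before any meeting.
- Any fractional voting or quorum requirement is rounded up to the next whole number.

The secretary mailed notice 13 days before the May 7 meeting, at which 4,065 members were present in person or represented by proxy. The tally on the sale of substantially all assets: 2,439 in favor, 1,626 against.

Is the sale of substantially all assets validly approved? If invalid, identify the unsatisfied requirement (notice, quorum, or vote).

Invalid — notice requirement not satisfied.

Notice: 13 days given; 14 required. Not satisfied.
Quorum: 50% of 8,119 = 4,059.50, rounded up to 4,060; 4,065 present. Satisfied.
Vote: requires three-fifths of those present (4,065); 3/5 of 4065 = 2439, so 2,439 needed; 2,439 in favor. Satisfied.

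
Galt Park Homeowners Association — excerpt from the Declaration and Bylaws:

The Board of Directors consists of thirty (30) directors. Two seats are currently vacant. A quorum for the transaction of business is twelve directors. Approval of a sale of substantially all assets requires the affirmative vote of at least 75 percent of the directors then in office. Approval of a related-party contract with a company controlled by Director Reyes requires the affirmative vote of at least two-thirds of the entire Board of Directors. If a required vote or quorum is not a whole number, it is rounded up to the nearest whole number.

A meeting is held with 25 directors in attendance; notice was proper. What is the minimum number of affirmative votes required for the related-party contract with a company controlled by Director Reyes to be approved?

The related-party contract with a company controlled by Director Reyes requires two-thirds of the entire Board of Directors (30).
2/3 of 30 = 20.

20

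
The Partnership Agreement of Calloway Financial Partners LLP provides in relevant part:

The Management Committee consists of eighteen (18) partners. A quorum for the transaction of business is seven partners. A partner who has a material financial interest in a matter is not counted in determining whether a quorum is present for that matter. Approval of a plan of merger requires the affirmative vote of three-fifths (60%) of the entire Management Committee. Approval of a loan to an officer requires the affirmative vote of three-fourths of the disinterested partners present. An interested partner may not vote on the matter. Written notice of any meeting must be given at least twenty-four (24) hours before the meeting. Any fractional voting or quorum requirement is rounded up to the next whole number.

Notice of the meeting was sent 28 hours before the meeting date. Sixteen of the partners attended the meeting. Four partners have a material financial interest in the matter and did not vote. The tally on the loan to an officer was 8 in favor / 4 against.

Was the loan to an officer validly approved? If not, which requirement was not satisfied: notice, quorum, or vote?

Notice: 28 hours given; 24 required (28 ≥ 24). Satisfied.
Quorum: 16 present, but the 4 interested partners do not count, leaving 12. Quorum is 7. Satisfied.
Vote: the loan to an officer requires three-fourths of the disinterested partners present (16 − 4 = 12). 3/4 of 12 = 9, so 9 affirmative votes are needed; 8 voted in favor. Not satisfied.

Invalid — vote requirement not satisfied.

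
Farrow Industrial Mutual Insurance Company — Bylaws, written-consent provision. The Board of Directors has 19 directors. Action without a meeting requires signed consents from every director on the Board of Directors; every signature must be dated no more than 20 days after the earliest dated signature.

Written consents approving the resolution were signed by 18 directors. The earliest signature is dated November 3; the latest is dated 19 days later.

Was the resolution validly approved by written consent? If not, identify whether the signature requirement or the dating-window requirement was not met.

Not effective — insufficient signatures.

Signatures required: every one of 19 — unanimous means all 19, so 19 needed; 18 signed. Insufficient.
Dating window: the latest signature is 19 days after the earliest; the limit is 20 days. Within the window.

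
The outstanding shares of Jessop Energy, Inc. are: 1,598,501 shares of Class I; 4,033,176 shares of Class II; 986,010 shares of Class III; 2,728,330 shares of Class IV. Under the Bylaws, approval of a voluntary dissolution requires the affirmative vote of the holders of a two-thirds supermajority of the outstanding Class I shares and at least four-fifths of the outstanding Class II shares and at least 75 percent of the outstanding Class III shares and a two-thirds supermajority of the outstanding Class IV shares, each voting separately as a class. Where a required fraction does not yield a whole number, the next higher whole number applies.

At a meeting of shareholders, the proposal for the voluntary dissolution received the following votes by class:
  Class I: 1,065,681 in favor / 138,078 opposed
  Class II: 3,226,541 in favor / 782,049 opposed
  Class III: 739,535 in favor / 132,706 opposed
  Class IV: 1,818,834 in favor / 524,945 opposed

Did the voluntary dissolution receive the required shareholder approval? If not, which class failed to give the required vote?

Not approved — the Class IV shares did not give the required vote.

Class I: 2/3 of 1598501 = 1065667.33, rounded up to 1065668; 1,065,668 required, 1,065,681 in favor — approved.
Class II: 4/5 of 4033176 = 3226540.80, rounded up to 3226541; 3,226,541 required, 3,226,541 in favor — approved.
Class III: 3/4 of 986010 = 739507.50, rounded up to 739508; 739,508 required, 739,535 in favor — approved.
Class IV: 2/3 of 2728330 = 1818886.67, rounded up to 1818887; 1,818,887 required, 1,818,834 in favor — not approved.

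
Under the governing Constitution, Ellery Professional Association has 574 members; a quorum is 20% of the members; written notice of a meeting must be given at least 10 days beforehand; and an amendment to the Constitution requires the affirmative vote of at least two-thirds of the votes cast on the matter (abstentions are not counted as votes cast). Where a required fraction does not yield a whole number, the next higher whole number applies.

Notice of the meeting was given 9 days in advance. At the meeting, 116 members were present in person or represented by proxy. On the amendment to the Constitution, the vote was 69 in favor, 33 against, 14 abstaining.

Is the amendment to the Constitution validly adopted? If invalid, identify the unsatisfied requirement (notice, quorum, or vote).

Notice: 9 days given; 10 required. Not satisfied.
Quorum: 20% of 574 = 114.80, rounded up to 115; 116 present. Satisfied.
Vote: requires two-thirds of the votes cast (116 − 14 abstaining = 102); 2/3 of 102 = 68, so 68 needed; 69 in favor. Satisfied.

Invalid — notice requirement not satisfied.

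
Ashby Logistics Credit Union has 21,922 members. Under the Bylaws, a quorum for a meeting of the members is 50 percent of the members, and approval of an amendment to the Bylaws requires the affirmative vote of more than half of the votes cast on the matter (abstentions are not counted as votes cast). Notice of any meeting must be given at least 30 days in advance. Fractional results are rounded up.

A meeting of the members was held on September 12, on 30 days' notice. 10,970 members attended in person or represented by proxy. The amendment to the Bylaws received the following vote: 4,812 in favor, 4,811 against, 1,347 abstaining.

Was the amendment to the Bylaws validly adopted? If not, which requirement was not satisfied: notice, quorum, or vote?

Valid — all requirements satisfied.

Notice: 30 days given; 30 required. Satisfied.
Quorum: 50% of 21,922 = 10,961; 10,970 present. Satisfied.
Vote: requires a majority of the votes cast (10,970 − 1,347 abstaining = 9,623); a majority of 9623 is 4812, so 4,812 needed; 4,812 in favor. Satisfied.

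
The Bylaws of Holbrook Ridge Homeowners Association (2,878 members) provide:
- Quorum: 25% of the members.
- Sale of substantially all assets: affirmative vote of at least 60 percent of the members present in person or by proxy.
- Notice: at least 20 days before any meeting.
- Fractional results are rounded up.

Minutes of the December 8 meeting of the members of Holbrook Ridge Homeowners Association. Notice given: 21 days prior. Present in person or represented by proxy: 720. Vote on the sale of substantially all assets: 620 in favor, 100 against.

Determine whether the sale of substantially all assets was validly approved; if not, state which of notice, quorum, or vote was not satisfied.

Valid — all requirements satisfied.

Notice: 21 days given; 20 required. Satisfied.
Quorum: 25% of 2,878 = 719.50, rounded up to 720; 720 present. Satisfied.
Vote: requires three-fifths of those present (720); 3/5 of 720 = 432, so 432 needed; 620 in favor. Satisfied.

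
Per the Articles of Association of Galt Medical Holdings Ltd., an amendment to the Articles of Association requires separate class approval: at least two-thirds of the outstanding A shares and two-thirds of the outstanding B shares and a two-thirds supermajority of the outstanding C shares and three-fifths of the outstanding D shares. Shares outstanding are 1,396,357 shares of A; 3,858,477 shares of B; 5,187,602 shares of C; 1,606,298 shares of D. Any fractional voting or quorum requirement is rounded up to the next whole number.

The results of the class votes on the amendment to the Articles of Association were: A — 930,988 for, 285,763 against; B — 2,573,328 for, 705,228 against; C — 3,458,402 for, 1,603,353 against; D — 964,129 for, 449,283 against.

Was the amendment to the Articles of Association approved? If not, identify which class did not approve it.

Approved — every class gave the required vote.

A: 2/3 of 1396357 = 930904.67, rounded up to 930905; 930,905 required, 930,988 in favor — approved.
B: 2/3 of 3858477 = 2572318; 2,572,318 required, 2,573,328 in favor — approved.
C: 2/3 of 5187602 = 3458401.33, rounded up to 3458402; 3,458,402 required, 3,458,402 in favor — approved.
D: 3/5 of 1606298 = 963778.80, rounded up to 963779; 963,779 required, 964,129 in favor — approved.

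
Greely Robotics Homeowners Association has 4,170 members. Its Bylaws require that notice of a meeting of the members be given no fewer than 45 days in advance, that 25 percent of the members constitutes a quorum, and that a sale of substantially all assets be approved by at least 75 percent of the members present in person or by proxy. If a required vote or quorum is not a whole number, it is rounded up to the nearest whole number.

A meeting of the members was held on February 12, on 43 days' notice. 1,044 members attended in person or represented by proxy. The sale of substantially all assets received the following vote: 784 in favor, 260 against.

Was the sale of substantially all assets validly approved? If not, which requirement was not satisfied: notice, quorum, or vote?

Invalid — notice requirement not satisfied.

Notice: 43 days given; 45 required. Not satisfied.
Quorum: 25% of 4,170 = 1,042.50, rounded up to 1,043; 1,044 present. Satisfied.
Vote: requires three-fourths of those present (1,044); 3/4 of 1044 = 783, so 783 needed; 784 in favor. Satisfied.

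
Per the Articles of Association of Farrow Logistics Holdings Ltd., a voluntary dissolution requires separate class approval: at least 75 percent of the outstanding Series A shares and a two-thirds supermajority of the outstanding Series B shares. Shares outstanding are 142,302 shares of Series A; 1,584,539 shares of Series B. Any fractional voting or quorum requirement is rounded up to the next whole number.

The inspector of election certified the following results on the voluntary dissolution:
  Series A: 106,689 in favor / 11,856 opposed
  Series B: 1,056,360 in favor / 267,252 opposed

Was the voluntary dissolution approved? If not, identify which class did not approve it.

Series A: 3/4 of 142302 = 106726.50, rounded up to 106727; 106,727 required, 106,689 in favor — not approved.
Series B: 2/3 of 1584539 = 1056359.33, rounded up to 1056360; 1,056,360 required, 1,056,360 in favor — approved.

Not approved — the Series A shares did not give the required vote.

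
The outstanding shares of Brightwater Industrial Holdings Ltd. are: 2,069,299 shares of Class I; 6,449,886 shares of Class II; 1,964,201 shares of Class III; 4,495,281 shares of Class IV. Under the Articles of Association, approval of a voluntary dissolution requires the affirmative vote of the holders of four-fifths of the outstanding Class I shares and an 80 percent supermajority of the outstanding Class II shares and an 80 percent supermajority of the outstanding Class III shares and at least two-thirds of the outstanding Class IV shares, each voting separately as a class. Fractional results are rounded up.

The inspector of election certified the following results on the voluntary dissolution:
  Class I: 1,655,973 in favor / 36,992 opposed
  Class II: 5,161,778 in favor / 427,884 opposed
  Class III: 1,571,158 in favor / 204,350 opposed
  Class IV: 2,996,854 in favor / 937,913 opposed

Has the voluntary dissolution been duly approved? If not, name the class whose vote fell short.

Class I: 4/5 of 2069299 = 1655439.20, rounded up to 1655440; 1,655,440 required, 1,655,973 in favor — approved.
Class II: 4/5 of 6449886 = 5159908.80, rounded up to 5159909; 5,159,909 required, 5,161,778 in favor — approved.
Class III: 4/5 of 1964201 = 1571360.80, rounded up to 1571361; 1,571,361 required, 1,571,158 in favor — not approved.
Class IV: 2/3 of 4495281 = 2996854; 2,996,854 required, 2,996,854 in favor — approved.

Not approved — the Class III shares did not give the required vote.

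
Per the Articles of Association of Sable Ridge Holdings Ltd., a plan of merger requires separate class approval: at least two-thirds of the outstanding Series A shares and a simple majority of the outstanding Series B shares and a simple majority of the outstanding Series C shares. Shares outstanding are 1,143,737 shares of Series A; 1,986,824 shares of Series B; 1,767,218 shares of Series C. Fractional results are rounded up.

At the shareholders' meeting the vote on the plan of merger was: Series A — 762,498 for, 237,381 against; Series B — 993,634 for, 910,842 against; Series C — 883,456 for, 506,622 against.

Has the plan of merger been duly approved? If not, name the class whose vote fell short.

Series A: 2/3 of 1143737 = 762491.33, rounded up to 762492; 762,492 required, 762,498 in favor — approved.
Series B: a majority of 1986824 is 993413; 993,413 required, 993,634 in favor — approved.
Series C: a majority of 1767218 is 883610; 883,610 required, 883,456 in favor — not approved.

Not approved — the Series C shares did not give the required vote.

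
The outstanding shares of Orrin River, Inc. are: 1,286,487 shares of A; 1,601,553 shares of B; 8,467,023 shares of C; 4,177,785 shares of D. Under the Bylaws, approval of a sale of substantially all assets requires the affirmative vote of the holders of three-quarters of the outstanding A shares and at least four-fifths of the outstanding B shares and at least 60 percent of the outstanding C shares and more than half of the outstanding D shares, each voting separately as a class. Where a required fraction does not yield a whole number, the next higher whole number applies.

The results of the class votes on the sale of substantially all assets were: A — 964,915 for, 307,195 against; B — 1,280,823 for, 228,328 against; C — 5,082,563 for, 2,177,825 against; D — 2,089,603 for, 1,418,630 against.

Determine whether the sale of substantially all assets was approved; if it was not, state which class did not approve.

Not approved — the B shares did not give the required vote.

A: 3/4 of 1286487 = 964865.25, rounded up to 964866; 964,866 required, 964,915 in favor — approved.
B: 4/5 of 1601553 = 1281242.40, rounded up to 1281243; 1,281,243 required, 1,280,823 in favor — not approved.
C: 3/5 of 8467023 = 5080213.80, rounded up to 5080214; 5,080,214 required, 5,082,563 in favor — approved.
D: a majority of 4177785 is 2088893; 2,088,893 required, 2,089,603 in favor — approved.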